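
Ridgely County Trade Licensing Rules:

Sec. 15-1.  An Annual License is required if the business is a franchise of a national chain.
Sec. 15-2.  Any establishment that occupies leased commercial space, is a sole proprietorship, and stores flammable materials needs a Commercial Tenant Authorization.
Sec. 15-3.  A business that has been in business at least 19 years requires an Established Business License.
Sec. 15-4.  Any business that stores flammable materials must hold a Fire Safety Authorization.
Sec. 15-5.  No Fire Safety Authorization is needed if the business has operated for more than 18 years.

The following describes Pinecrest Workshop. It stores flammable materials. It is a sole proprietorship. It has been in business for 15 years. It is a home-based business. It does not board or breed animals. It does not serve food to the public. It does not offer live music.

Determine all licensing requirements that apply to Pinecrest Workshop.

Sec. 15-1. is a sole proprietorship (not: is a franchise of a national chain) → Annual License not required.
Sec. 15-2. is a home-based business (not: occupies leased commercial space); is a sole proprietorship; stores flammable materials → Commercial Tenant Authorization not required.
Sec. 15-3. years in business 15 < 19 → Established Business License not required.
Sec. 15-4. stores flammable materials → Fire Safety Authorization required.
Sec. 15-5. years in business 15 ≤ 18 → Fire Safety Authorization exemption does not apply.

Fire Safety Authorization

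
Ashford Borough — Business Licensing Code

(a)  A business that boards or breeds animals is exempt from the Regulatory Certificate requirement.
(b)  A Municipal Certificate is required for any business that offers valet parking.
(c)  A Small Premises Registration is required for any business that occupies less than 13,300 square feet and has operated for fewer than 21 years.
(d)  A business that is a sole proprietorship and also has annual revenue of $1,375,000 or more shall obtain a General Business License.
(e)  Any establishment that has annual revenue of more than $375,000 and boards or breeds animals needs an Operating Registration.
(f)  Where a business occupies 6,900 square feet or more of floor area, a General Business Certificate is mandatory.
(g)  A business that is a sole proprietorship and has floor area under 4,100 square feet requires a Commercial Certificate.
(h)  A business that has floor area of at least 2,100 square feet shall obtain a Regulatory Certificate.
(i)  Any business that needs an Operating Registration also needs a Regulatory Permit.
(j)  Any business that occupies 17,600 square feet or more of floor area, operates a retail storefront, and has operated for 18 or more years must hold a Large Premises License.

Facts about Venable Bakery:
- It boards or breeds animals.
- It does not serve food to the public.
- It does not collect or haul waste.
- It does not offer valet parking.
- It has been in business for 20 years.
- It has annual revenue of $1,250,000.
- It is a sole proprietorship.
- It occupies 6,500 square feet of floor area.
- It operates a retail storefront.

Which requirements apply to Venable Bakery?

(a) boards or breeds animals → exempt from Regulatory Certificate.
(b) does not offer valet parking → Municipal Certificate not required.
(c) floor area 6,500 square feet < 13,300 square feet; years in business 20 < 21 → Small Premises Registration required.
(d) is a sole proprietorship; revenue $1,250,000 < $1,375,000 → General Business License not required.
(e) revenue $1,250,000 > $375,000; boards or breeds animals → Operating Registration required.
(f) floor area 6,500 square feet < 6,900 square feet → General Business Certificate not required.
(g) is a sole proprietorship; floor area 6,500 square feet ≥ 4,100 square feet → Commercial Certificate not required.
(h) floor area 6,500 square feet ≥ 2,100 square feet → Regulatory Certificate required.
(i) Operating Registration is required → Regulatory Permit also required.
(j) floor area 6,500 square feet < 17,600 square feet; operates a retail storefront; years in business 20 ≥ 18 → Large Premises License not required.

Operating Registration, Regulatory Permit, Small Premises Registration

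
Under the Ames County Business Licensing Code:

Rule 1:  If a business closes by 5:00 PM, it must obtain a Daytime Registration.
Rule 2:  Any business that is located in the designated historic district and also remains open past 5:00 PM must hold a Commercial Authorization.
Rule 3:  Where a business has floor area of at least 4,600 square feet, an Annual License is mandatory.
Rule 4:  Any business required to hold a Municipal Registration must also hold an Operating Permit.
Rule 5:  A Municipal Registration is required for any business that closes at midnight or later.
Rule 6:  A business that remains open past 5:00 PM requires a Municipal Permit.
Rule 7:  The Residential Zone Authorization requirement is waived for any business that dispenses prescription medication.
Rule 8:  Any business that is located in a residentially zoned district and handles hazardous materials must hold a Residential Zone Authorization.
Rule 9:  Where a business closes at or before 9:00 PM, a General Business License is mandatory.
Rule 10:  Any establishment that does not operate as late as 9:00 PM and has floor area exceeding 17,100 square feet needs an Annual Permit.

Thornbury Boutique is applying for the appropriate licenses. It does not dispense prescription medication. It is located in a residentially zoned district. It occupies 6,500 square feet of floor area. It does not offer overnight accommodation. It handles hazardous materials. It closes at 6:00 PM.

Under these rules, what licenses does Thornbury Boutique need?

Annual License, General Business License, Municipal Permit, Residential Zone Authorization

Rule 1: closes 6:00 PM, after 5:00 PM → Daytime Registration not required.
Rule 2: is located in a residentially zoned district (not: is located in the designated historic district); closes 6:00 PM, after 5:00 PM → Commercial Authorization not required.
Rule 3: floor area 6,500 square feet ≥ 4,600 square feet → Annual License required.
Rule 4: Municipal Registration is not required → no effect.
Rule 5: closes 6:00 PM, at/before midnight → Municipal Registration not required.
Rule 6: closes 6:00 PM, after 5:00 PM → Municipal Permit required.
Rule 7: does not dispense prescription medication → Residential Zone Authorization exemption does not apply.
Rule 8: is located in a residentially zoned district; handles hazardous materials → Residential Zone Authorization required.
Rule 9: closes 6:00 PM, at/before 9:00 PM → General Business License required.
Rule 10: closes 6:00 PM, at/before 9:00 PM; floor area 6,500 square feet ≤ 17,100 square feet → Annual Permit not required.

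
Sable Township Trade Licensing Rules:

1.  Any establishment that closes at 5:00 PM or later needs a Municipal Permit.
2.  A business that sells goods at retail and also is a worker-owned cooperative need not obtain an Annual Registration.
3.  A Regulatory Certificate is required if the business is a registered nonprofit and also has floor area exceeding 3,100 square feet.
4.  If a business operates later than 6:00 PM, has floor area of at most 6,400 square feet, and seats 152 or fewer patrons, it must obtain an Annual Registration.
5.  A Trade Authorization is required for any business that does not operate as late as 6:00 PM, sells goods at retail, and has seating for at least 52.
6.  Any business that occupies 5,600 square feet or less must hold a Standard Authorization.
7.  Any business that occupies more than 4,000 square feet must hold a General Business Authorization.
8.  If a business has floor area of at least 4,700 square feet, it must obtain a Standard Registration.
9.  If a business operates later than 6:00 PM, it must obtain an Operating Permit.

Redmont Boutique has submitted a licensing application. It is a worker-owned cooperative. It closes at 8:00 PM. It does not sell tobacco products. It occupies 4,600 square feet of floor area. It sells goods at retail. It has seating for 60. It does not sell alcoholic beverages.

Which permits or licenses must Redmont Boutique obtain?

General Business Authorization, Municipal Permit, Operating Permit, Standard Authorization

1. closes 8:00 PM, after 5:00 PM → Municipal Permit required.
2. sells goods at retail; is a worker-owned cooperative → exempt from Annual Registration.
3. is a worker-owned cooperative (not: is a registered nonprofit); floor area 4,600 square feet > 3,100 square feet → Regulatory Certificate not required.
4. closes 8:00 PM, after 6:00 PM; floor area 4,600 square feet ≤ 6,400 square feet; seating 60 ≤ 152 → Annual Registration required.
5. closes 8:00 PM, after 6:00 PM; sells goods at retail; seating 60 ≥ 52 → Trade Authorization not required.
6. floor area 4,600 square feet ≤ 5,600 square feet → Standard Authorization required.
7. floor area 4,600 square feet > 4,000 square feet → General Business Authorization required.
8. floor area 4,600 square feet < 4,700 square feet → Standard Registration not required.
9. closes 8:00 PM, after 6:00 PM → Operating Permit required.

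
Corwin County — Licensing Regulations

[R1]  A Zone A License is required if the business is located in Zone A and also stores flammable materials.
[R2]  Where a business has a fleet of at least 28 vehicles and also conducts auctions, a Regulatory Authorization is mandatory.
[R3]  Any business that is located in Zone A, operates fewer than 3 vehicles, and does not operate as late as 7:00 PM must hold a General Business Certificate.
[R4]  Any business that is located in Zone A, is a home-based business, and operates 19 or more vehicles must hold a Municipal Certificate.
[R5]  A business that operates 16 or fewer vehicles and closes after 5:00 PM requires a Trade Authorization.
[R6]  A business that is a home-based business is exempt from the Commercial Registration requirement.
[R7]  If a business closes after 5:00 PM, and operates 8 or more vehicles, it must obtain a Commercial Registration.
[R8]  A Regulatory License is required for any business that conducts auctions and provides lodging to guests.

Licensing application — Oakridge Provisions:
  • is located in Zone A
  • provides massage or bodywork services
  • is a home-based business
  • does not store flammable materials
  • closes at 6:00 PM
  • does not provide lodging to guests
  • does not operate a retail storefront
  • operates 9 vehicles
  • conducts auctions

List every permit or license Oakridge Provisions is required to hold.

Trade Authorization

[R1] is located in Zone A; does not store flammable materials → Zone A License not required.
[R2] vehicles 9 < 28; conducts auctions → Regulatory Authorization not required.
[R3] is located in Zone A; vehicles 9 ≥ 3; closes 6:00 PM, at/before 7:00 PM → General Business Certificate not required.
[R4] is located in Zone A; is a home-based business; vehicles 9 < 19 → Municipal Certificate not required.
[R5] vehicles 9 ≤ 16; closes 6:00 PM, after 5:00 PM → Trade Authorization required.
[R6] is a home-based business → exempt from Commercial Registration.
[R7] closes 6:00 PM, after 5:00 PM; vehicles 9 ≥ 8 → Commercial Registration required.
[R8] conducts auctions; does not provide lodging to guests → Regulatory License not required.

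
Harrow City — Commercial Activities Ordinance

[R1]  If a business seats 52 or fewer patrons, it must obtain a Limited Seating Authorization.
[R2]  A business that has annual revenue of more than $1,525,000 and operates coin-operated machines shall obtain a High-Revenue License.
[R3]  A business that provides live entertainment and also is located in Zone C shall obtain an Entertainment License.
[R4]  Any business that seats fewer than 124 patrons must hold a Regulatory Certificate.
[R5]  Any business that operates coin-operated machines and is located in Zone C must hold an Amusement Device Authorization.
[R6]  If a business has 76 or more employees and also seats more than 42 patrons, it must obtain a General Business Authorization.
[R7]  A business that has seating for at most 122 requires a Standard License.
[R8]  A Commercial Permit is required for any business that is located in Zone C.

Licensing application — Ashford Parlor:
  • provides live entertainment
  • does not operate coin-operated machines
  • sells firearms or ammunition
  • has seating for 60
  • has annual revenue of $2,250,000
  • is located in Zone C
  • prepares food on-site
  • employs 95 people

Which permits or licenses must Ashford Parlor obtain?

Commercial Permit, Entertainment License, General Business Authorization, Regulatory Certificate, Standard License

[R1] seating 60 > 52 → Limited Seating Authorization not required.
[R2] revenue $2,250,000 > $1,525,000; does not operate coin-operated machines → High-Revenue License not required.
[R3] provides live entertainment; is located in Zone C → Entertainment License required.
[R4] seating 60 < 124 → Regulatory Certificate required.
[R5] does not operate coin-operated machines; is located in Zone C → Amusement Device Authorization not required.
[R6] employees 95 ≥ 76; seating 60 > 42 → General Business Authorization required.
[R7] seating 60 ≤ 122 → Standard License required.
[R8] is located in Zone C → Commercial Permit required.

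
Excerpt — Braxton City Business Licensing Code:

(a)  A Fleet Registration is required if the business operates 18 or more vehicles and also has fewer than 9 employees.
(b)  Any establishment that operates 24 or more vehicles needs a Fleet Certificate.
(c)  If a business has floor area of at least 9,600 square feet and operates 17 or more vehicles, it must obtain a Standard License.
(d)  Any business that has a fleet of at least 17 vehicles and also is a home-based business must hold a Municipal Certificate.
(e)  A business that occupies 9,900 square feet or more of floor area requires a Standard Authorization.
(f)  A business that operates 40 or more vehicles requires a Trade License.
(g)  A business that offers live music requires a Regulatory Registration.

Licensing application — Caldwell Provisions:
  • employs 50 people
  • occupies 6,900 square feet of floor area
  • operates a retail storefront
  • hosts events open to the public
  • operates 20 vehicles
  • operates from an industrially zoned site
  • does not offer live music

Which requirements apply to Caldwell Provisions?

(a) vehicles 20 ≥ 18; employees 50 ≥ 9 → Fleet Registration not required.
(b) vehicles 20 < 24 → Fleet Certificate not required.
(c) floor area 6,900 square feet < 9,600 square feet; vehicles 20 ≥ 17 → Standard License not required.
(d) vehicles 20 ≥ 17; operates from an industrially zoned site (not: is a home-based business) → Municipal Certificate not required.
(e) floor area 6,900 square feet < 9,900 square feet → Standard Authorization not required.
(f) vehicles 20 < 40 → Trade License not required.
(g) does not offer live music → Regulatory Registration not required.

None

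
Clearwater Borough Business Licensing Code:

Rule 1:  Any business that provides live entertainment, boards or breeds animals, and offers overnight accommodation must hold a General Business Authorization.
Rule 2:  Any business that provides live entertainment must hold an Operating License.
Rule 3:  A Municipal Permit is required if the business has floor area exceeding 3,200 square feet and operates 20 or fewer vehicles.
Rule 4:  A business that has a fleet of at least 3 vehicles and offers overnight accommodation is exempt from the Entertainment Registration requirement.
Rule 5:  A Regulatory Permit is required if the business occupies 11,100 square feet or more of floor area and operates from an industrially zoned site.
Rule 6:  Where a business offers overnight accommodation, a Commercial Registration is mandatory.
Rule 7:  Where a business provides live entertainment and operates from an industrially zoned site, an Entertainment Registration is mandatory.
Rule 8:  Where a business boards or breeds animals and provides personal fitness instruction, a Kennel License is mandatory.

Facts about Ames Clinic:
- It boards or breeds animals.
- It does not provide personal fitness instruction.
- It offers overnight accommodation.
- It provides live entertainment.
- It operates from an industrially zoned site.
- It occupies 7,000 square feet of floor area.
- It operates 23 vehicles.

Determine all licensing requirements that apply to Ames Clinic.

Rule 1: provides live entertainment; boards or breeds animals; offers overnight accommodation → General Business Authorization required.
Rule 2: provides live entertainment → Operating License required.
Rule 3: floor area 7,000 square feet > 3,200 square feet; vehicles 23 > 20 → Municipal Permit not required.
Rule 4: vehicles 23 ≥ 3; offers overnight accommodation → exempt from Entertainment Registration.
Rule 5: floor area 7,000 square feet < 11,100 square feet; operates from an industrially zoned site → Regulatory Permit not required.
Rule 6: offers overnight accommodation → Commercial Registration required.
Rule 7: provides live entertainment; operates from an industrially zoned site → Entertainment Registration required.
Rule 8: boards or breeds animals; does not provide personal fitness instruction → Kennel License not required.

Commercial Registration, General Business Authorization, Operating License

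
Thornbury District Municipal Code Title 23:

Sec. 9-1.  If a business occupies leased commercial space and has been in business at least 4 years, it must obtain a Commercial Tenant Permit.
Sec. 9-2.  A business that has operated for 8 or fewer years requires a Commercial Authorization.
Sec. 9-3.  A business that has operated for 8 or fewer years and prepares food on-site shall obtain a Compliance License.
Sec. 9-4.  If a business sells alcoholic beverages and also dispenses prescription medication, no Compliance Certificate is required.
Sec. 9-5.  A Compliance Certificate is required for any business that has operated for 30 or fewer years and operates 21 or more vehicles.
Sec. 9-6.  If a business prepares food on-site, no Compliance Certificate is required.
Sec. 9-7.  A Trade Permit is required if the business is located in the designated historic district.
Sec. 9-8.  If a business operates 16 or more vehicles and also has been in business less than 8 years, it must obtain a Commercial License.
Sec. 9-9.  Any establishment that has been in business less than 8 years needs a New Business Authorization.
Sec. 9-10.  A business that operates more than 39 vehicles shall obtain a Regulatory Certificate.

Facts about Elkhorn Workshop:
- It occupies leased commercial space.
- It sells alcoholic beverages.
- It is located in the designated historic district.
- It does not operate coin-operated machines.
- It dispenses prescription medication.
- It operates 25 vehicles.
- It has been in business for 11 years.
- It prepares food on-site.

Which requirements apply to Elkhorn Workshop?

Commercial Tenant Permit, Trade Permit

Sec. 9-1. occupies leased commercial space; years in business 11 ≥ 4 → Commercial Tenant Permit required.
Sec. 9-2. years in business 11 > 8 → Commercial Authorization not required.
Sec. 9-3. years in business 11 > 8; prepares food on-site → Compliance License not required.
Sec. 9-4. sells alcoholic beverages; dispenses prescription medication → exempt from Compliance Certificate.
Sec. 9-5. years in business 11 ≤ 30; vehicles 25 ≥ 21 → Compliance Certificate required.
Sec. 9-6. prepares food on-site → exempt from Compliance Certificate.
Sec. 9-7. is located in the designated historic district → Trade Permit required.
Sec. 9-8. vehicles 25 ≥ 16; years in business 11 ≥ 8 → Commercial License not required.
Sec. 9-9. years in business 11 ≥ 8 → New Business Authorization not required.
Sec. 9-10. vehicles 25 ≤ 39 → Regulatory Certificate not required.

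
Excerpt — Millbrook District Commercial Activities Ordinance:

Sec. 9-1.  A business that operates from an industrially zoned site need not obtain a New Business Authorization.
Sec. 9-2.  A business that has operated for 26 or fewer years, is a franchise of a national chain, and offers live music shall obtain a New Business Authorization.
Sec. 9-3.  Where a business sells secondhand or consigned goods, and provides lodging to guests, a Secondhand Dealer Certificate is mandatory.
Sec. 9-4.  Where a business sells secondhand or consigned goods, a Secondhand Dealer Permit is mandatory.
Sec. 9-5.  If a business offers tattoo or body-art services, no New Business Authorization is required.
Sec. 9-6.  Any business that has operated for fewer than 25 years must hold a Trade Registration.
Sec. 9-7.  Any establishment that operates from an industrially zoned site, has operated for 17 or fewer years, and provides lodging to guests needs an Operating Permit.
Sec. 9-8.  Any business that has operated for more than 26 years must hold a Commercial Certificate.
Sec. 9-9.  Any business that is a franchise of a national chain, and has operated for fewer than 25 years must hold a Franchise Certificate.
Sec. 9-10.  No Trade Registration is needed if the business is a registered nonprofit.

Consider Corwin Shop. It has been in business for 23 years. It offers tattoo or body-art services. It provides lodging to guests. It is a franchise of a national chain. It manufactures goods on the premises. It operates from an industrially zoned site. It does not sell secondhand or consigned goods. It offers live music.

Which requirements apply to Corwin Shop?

Sec. 9-1. operates from an industrially zoned site → exempt from New Business Authorization.
Sec. 9-2. years in business 23 ≤ 26; is a franchise of a national chain; offers live music → New Business Authorization required.
Sec. 9-3. does not sell secondhand or consigned goods; provides lodging to guests → Secondhand Dealer Certificate not required.
Sec. 9-4. does not sell secondhand or consigned goods → Secondhand Dealer Permit not required.
Sec. 9-5. offers tattoo or body-art services → exempt from New Business Authorization.
Sec. 9-6. years in business 23 < 25 → Trade Registration required.
Sec. 9-7. operates from an industrially zoned site; years in business 23 > 17; provides lodging to guests → Operating Permit not required.
Sec. 9-8. years in business 23 ≤ 26 → Commercial Certificate not required.
Sec. 9-9. is a franchise of a national chain; years in business 23 < 25 → Franchise Certificate required.
Sec. 9-10. is a franchise of a national chain (not: is a registered nonprofit) → Trade Registration exemption does not apply.

Franchise Certificate, Trade Registration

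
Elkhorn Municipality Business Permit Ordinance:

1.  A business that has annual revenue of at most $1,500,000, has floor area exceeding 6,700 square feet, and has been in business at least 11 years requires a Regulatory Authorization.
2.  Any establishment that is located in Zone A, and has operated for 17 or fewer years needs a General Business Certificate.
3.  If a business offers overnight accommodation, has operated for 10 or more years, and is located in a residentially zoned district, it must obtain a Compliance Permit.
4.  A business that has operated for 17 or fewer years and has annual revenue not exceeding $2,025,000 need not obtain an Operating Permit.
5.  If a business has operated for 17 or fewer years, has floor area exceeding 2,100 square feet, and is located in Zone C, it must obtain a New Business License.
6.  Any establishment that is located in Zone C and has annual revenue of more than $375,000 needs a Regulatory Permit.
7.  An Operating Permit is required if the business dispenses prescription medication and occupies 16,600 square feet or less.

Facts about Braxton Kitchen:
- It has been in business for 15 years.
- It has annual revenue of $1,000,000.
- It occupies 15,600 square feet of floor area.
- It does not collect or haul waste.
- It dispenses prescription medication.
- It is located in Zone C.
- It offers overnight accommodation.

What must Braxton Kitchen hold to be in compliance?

1. revenue $1,000,000 ≤ $1,500,000; floor area 15,600 square feet > 6,700 square feet; years in business 15 ≥ 11 → Regulatory Authorization required.
2. is located in Zone C (not: is located in Zone A); years in business 15 ≤ 17 → General Business Certificate not required.
3. offers overnight accommodation; years in business 15 ≥ 10; is located in Zone C (not: is located in a residentially zoned district) → Compliance Permit not required.
4. years in business 15 ≤ 17; revenue $1,000,000 ≤ $2,025,000 → exempt from Operating Permit.
5. years in business 15 ≤ 17; floor area 15,600 square feet > 2,100 square feet; is located in Zone C → New Business License required.
6. is located in Zone C; revenue $1,000,000 > $375,000 → Regulatory Permit required.
7. dispenses prescription medication; floor area 15,600 square feet ≤ 16,600 square feet → Operating Permit required.

New Business License, Regulatory Authorization, Regulatory Permit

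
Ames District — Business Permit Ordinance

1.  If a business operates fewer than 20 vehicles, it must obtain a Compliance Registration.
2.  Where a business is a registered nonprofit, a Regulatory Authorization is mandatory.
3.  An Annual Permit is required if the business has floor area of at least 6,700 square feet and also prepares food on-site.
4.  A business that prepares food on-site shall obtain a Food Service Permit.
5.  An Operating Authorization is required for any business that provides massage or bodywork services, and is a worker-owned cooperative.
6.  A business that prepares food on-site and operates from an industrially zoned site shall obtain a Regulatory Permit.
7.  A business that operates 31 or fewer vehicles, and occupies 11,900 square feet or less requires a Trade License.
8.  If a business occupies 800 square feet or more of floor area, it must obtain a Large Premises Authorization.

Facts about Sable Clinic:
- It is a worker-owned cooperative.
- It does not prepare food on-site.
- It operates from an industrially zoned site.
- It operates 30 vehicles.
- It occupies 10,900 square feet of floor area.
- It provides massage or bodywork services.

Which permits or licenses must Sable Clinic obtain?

Large Premises Authorization, Operating Authorization, Trade License

1. vehicles 30 ≥ 20 → Compliance Registration not required.
2. is a worker-owned cooperative (not: is a registered nonprofit) → Regulatory Authorization not required.
3. floor area 10,900 square feet ≥ 6,700 square feet; does not prepare food on-site → Annual Permit not required.
4. does not prepare food on-site → Food Service Permit not required.
5. provides massage or bodywork services; is a worker-owned cooperative → Operating Authorization required.
6. does not prepare food on-site; operates from an industrially zoned site → Regulatory Permit not required.
7. vehicles 30 ≤ 31; floor area 10,900 square feet ≤ 11,900 square feet → Trade License required.
8. floor area 10,900 square feet ≥ 800 square feet → Large Premises Authorization required.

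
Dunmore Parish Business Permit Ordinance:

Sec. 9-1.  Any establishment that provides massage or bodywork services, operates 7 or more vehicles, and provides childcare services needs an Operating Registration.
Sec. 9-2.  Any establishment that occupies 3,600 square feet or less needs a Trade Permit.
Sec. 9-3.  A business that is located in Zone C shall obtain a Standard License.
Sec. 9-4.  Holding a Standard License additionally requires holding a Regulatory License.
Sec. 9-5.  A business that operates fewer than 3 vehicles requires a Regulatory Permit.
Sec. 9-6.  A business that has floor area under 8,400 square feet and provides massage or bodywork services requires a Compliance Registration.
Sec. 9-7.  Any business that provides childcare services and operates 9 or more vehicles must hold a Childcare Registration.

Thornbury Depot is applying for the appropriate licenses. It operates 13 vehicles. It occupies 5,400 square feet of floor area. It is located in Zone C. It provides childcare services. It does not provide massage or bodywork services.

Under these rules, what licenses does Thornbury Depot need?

Childcare Registration, Regulatory License, Standard License

Sec. 9-1. does not provide massage or bodywork services; vehicles 13 ≥ 7; provides childcare services → Operating Registration not required.
Sec. 9-2. floor area 5,400 square feet > 3,600 square feet → Trade Permit not required.
Sec. 9-3. is located in Zone C → Standard License required.
Sec. 9-4. Standard License is required → Regulatory License also required.
Sec. 9-5. vehicles 13 ≥ 3 → Regulatory Permit not required.
Sec. 9-6. floor area 5,400 square feet < 8,400 square feet; does not provide massage or bodywork services → Compliance Registration not required.
Sec. 9-7. provides childcare services; vehicles 13 ≥ 9 → Childcare Registration required.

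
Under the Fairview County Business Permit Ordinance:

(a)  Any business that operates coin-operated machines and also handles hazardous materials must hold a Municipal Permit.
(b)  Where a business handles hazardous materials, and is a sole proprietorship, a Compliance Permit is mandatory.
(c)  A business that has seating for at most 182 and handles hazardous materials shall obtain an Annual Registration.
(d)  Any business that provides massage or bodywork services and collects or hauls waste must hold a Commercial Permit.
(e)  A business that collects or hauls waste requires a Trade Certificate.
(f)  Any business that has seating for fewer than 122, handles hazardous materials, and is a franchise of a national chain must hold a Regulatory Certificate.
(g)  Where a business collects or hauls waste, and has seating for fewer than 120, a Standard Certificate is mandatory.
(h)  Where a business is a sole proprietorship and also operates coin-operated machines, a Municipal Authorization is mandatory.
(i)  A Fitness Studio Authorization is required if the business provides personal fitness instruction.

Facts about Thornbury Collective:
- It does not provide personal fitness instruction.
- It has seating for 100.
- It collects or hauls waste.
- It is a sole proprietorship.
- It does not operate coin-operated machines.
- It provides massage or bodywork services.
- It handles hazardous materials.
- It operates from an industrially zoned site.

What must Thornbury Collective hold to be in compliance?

Annual Registration, Commercial Permit, Compliance Permit, Standard Certificate, Trade Certificate

(a) does not operate coin-operated machines; handles hazardous materials → Municipal Permit not required.
(b) handles hazardous materials; is a sole proprietorship → Compliance Permit required.
(c) seating 100 ≤ 182; handles hazardous materials → Annual Registration required.
(d) provides massage or bodywork services; collects or hauls waste → Commercial Permit required.
(e) collects or hauls waste → Trade Certificate required.
(f) seating 100 < 122; handles hazardous materials; is a sole proprietorship (not: is a franchise of a national chain) → Regulatory Certificate not required.
(g) collects or hauls waste; seating 100 < 120 → Standard Certificate required.
(h) is a sole proprietorship; does not operate coin-operated machines → Municipal Authorization not required.
(i) does not provide personal fitness instruction → Fitness Studio Authorization not required.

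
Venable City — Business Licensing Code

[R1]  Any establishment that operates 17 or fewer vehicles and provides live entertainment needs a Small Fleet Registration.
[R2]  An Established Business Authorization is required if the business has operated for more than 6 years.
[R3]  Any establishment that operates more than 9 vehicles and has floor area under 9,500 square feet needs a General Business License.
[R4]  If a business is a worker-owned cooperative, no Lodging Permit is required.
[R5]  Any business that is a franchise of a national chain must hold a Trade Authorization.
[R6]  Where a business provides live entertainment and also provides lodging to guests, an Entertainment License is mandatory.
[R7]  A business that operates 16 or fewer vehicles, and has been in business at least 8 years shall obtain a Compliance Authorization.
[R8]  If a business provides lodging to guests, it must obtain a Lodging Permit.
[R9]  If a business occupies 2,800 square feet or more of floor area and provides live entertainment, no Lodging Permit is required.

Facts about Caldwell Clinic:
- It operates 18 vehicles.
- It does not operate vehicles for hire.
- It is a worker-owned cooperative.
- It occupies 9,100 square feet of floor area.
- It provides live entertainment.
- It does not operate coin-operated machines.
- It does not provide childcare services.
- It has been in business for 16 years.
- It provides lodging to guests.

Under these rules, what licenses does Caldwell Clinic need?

Entertainment License, Established Business Authorization, General Business License

[R1] vehicles 18 > 17; provides live entertainment → Small Fleet Registration not required.
[R2] years in business 16 > 6 → Established Business Authorization required.
[R3] vehicles 18 > 9; floor area 9,100 square feet < 9,500 square feet → General Business License required.
[R4] is a worker-owned cooperative → exempt from Lodging Permit.
[R5] is a worker-owned cooperative (not: is a franchise of a national chain) → Trade Authorization not required.
[R6] provides live entertainment; provides lodging to guests → Entertainment License required.
[R7] vehicles 18 > 16; years in business 16 ≥ 8 → Compliance Authorization not required.
[R8] provides lodging to guests → Lodging Permit required.
[R9] floor area 9,100 square feet ≥ 2,800 square feet; provides live entertainment → exempt from Lodging Permit.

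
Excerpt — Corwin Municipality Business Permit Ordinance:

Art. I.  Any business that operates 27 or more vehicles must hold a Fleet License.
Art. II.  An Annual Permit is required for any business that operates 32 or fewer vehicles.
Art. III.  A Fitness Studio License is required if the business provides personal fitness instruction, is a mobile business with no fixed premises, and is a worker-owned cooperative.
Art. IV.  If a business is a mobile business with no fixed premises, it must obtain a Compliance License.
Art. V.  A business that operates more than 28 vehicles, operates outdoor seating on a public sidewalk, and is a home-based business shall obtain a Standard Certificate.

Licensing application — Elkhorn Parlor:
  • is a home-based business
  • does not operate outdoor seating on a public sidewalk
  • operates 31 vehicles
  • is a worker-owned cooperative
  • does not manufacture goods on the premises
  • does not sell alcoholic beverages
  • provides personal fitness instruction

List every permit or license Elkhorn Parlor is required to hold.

Art. I. vehicles 31 ≥ 27 → Fleet License required.
Art. II. vehicles 31 ≤ 32 → Annual Permit required.
Art. III. provides personal fitness instruction; is a home-based business (not: is a mobile business with no fixed premises); is a worker-owned cooperative → Fitness Studio License not required.
Art. IV. is a home-based business (not: is a mobile business with no fixed premises) → Compliance License not required.
Art. V. vehicles 31 > 28; does not operate outdoor seating on a public sidewalk; is a home-based business → Standard Certificate not required.

Annual Permit, Fleet License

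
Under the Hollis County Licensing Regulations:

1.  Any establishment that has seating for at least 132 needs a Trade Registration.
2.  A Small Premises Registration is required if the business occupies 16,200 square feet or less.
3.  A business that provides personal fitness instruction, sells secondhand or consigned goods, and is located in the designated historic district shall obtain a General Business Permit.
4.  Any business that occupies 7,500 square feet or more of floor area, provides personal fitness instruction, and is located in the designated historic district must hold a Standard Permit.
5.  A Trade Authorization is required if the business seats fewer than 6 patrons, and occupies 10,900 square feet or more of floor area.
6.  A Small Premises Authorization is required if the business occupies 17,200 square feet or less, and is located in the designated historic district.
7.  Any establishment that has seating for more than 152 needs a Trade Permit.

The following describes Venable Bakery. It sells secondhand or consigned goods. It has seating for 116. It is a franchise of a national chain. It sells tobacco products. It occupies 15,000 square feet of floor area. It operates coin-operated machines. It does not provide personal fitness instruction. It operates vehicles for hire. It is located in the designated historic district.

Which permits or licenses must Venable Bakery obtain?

1. seating 116 < 132 → Trade Registration not required.
2. floor area 15,000 square feet ≤ 16,200 square feet → Small Premises Registration required.
3. does not provide personal fitness instruction; sells secondhand or consigned goods; is located in the designated historic district → General Business Permit not required.
4. floor area 15,000 square feet ≥ 7,500 square feet; does not provide personal fitness instruction; is located in the designated historic district → Standard Permit not required.
5. seating 116 ≥ 6; floor area 15,000 square feet ≥ 10,900 square feet → Trade Authorization not required.
6. floor area 15,000 square feet ≤ 17,200 square feet; is located in the designated historic district → Small Premises Authorization required.
7. seating 116 ≤ 152 → Trade Permit not required.

Small Premises Authorization, Small Premises Registration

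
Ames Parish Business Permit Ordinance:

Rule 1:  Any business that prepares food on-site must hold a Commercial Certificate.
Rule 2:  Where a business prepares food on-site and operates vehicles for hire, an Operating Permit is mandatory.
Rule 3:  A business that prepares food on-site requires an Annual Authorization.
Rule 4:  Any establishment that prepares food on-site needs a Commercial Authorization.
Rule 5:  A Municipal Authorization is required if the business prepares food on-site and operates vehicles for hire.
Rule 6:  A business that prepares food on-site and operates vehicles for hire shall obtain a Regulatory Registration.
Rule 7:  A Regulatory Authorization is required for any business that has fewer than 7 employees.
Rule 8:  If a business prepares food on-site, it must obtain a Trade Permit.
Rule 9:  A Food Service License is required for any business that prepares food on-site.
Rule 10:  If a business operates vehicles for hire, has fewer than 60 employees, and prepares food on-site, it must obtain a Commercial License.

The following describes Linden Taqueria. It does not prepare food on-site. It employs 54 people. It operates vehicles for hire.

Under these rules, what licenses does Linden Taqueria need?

Rule 1: does not prepare food on-site → Commercial Certificate not required.
Rule 2: does not prepare food on-site; operates vehicles for hire → Operating Permit not required.
Rule 3: does not prepare food on-site → Annual Authorization not required.
Rule 4: does not prepare food on-site → Commercial Authorization not required.
Rule 5: does not prepare food on-site; operates vehicles for hire → Municipal Authorization not required.
Rule 6: does not prepare food on-site; operates vehicles for hire → Regulatory Registration not required.
Rule 7: employees 54 ≥ 7 → Regulatory Authorization not required.
Rule 8: does not prepare food on-site → Trade Permit not required.
Rule 9: does not prepare food on-site → Food Service License not required.
Rule 10: operates vehicles for hire; employees 54 < 60; does not prepare food on-site → Commercial License not required.

None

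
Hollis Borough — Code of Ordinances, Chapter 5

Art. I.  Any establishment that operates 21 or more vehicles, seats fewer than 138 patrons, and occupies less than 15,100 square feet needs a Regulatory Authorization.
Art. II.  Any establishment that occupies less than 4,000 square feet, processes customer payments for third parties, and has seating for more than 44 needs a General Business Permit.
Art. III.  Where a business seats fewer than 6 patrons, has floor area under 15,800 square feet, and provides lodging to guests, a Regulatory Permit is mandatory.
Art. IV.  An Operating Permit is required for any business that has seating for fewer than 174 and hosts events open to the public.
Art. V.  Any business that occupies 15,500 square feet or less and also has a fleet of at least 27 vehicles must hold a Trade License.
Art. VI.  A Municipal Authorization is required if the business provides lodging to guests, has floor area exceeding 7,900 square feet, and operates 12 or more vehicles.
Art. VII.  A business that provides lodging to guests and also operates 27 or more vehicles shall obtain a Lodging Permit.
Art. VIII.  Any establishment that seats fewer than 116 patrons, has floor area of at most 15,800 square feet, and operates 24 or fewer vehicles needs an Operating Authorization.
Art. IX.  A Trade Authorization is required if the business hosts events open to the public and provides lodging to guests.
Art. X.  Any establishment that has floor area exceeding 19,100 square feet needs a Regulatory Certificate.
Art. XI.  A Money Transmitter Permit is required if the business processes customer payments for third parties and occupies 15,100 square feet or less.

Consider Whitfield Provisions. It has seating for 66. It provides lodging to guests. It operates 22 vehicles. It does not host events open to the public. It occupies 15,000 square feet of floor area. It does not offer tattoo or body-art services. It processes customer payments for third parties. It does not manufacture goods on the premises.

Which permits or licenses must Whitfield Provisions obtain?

Money Transmitter Permit, Municipal Authorization, Operating Authorization, Regulatory Authorization

Art. I. vehicles 22 ≥ 21; seating 66 < 138; floor area 15,000 square feet < 15,100 square feet → Regulatory Authorization required.
Art. II. floor area 15,000 square feet ≥ 4,000 square feet; processes customer payments for third parties; seating 66 > 44 → General Business Permit not required.
Art. III. seating 66 ≥ 6; floor area 15,000 square feet < 15,800 square feet; provides lodging to guests → Regulatory Permit not required.
Art. IV. seating 66 < 174; does not host events open to the public → Operating Permit not required.
Art. V. floor area 15,000 square feet ≤ 15,500 square feet; vehicles 22 < 27 → Trade License not required.
Art. VI. provides lodging to guests; floor area 15,000 square feet > 7,900 square feet; vehicles 22 ≥ 12 → Municipal Authorization required.
Art. VII. provides lodging to guests; vehicles 22 < 27 → Lodging Permit not required.
Art. VIII. seating 66 < 116; floor area 15,000 square feet ≤ 15,800 square feet; vehicles 22 ≤ 24 → Operating Authorization required.
Art. IX. does not host events open to the public; provides lodging to guests → Trade Authorization not required.
Art. X. floor area 15,000 square feet ≤ 19,100 square feet → Regulatory Certificate not required.
Art. XI. processes customer payments for third parties; floor area 15,000 square feet ≤ 15,100 square feet → Money Transmitter Permit required.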